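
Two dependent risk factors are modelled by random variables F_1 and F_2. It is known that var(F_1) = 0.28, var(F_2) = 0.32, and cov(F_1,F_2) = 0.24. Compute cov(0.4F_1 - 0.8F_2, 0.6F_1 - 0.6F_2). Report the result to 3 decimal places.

0.048

cov(0.4F_1 - 0.8F_2, 0.6F_1 - 0.6F_2) = (0.4)(0.6)var(F_1) + (-0.8)(-0.6)var(F_2) + [(0.4)(-0.6) + (-0.8)(0.6)]cov(F_1,F_2)
= 0.24·0.28 + 0.48·0.32 + -0.72·0.24 = 0.048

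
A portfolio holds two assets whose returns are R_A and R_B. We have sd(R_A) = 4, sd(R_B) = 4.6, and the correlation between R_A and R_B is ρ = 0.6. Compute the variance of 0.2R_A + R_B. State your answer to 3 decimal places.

26.216

V(R_A) = (4)² = 16;  V(R_B) = (4.6)² = 21.16
Cov(R_A,R_B) = ρ·sd(R_A)·sd(R_B) = 0.6·4·4.6 = 11.04
V(0.2R_A + R_B) = (0.2)²·V(R_A) + (1)²·V(R_B) + 2·(0.2)·(1)·Cov(R_A,R_B)
= 0.04·16 + 1·21.16 + 0.4·11.04 = 26.216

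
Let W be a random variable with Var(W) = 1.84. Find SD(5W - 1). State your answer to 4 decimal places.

6.7823

Var(5W - 1) = (5)²·1.84 = 46
SD(5W - 1) = √46 ≈ 6.7823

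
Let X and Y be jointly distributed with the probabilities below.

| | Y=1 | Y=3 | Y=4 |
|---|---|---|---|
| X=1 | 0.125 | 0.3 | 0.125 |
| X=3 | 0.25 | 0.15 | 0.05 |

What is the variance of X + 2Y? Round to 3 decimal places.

4.838

E[X] = 1.9,  E[Y] = 2.425,  E[XY] = 4.225
Var(X) = 4.6 − (1.9)² = 0.99;  Var(Y) = 7.225 − (2.425)² = 1.344375
cov(X,Y) = 4.225 − (1.9)(2.425) = -0.3825
Var(X + 2Y) = (1)²·0.99 + (2)²·1.344375 + 2·(1)·(2)·-0.3825 = 4.8375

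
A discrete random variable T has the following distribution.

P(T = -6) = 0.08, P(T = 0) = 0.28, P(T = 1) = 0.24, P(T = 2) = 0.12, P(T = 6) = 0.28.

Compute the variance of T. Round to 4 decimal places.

10.8576

E[T] = (-6)(0.08) + (0)(0.28) + (1)(0.24) + (2)(0.12) + (6)(0.28) = 1.68
E[T²] = (-6)²(0.08) + (0)²(0.28) + (1)²(0.24) + (2)²(0.12) + (6)²(0.28) = 13.68
Var(T) = E[T²] − (E[T])² = 13.68 − (1.68)² = 10.8576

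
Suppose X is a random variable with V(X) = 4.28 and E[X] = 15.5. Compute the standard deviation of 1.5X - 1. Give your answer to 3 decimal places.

V(1.5X - 1) = (1.5)²·4.28 = 9.63
SD(1.5X - 1) = √9.63 ≈ 3.103

3.103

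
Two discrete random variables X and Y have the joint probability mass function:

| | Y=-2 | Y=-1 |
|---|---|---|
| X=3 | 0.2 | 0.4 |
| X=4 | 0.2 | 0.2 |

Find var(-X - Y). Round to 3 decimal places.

E[X] = 3.4,  E[Y] = -1.4,  E[XY] = -4.8
var(X) = 11.8 − (3.4)² = 0.24;  var(Y) = 2.2 − (-1.4)² = 0.24
cov(X,Y) = -4.8 − (3.4)(-1.4) = -0.04
var(-X - Y) = (-1)²·0.24 + (-1)²·0.24 + 2·(-1)·(-1)·-0.04 = 0.4

0.400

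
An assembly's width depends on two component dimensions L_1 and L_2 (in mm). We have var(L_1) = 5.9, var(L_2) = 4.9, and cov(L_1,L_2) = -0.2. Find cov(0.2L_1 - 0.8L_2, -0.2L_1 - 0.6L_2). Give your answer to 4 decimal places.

cov(0.2L_1 - 0.8L_2, -0.2L_1 - 0.6L_2) = (0.2)(-0.2)var(L_1) + (-0.8)(-0.6)var(L_2) + [(0.2)(-0.6) + (-0.8)(-0.2)]cov(L_1,L_2)
= -0.04·5.9 + 0.48·4.9 + 0.04·-0.2 = 2.108

2.1080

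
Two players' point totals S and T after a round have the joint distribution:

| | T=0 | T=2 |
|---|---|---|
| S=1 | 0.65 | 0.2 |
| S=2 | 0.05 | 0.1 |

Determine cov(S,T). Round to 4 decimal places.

0.1100

E[S] = 1.15,  E[T] = 0.6
E[ST] = 0.8
cov(S,T) = E[ST] − E[S]E[T] = 0.8 − (1.15)(0.6) = 0.11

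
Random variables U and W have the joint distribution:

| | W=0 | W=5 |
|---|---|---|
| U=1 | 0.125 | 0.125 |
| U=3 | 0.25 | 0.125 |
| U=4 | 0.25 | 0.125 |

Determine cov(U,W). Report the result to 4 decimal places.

-0.3906

E[U] = 2.875,  E[W] = 1.875
E[UW] = 5
cov(U,W) = E[UW] − E[U]E[W] = 5 − (2.875)(1.875) = -0.390625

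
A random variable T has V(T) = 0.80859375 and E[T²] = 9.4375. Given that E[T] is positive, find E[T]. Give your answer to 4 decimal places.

(E[T])² = E[T²] − V(T) = 9.4375 − 0.80859375 = 8.62890625
E[T] = √8.62890625 = 2.9375

2.9375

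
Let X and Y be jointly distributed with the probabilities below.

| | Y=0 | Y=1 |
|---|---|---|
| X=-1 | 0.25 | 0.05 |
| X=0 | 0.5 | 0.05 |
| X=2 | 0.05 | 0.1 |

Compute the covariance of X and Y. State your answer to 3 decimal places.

E[X] = 0,  E[Y] = 0.2
E[XY] = 0.15
Cov(X,Y) = E[XY] − E[X]E[Y] = 0.15 − (0)(0.2) = 0.15

0.150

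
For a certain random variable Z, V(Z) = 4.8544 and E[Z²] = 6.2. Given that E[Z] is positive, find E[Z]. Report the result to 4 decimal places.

1.1600

(E[Z])² = E[Z²] − V(Z) = 6.2 − 4.8544 = 1.3456
E[Z] = √1.3456 = 1.16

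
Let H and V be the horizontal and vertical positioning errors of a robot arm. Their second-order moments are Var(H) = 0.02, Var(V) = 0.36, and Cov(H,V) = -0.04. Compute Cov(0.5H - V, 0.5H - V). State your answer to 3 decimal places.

Cov(0.5H - V, 0.5H - V) = (0.5)(0.5)Var(H) + (-1)(-1)Var(V) + [(0.5)(-1) + (-1)(0.5)]Cov(H,V)
= 0.25·0.02 + 1·0.36 + -1·-0.04 = 0.405

0.405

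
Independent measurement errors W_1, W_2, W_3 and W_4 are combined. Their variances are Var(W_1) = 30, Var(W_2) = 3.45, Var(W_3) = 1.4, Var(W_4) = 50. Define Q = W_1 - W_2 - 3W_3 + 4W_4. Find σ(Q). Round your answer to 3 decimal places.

29.087

By independence, Var(Q) = (1)²Var(W_1) + (-1)²Var(W_2) + (-3)²Var(W_3) + (4)²Var(W_4)
= (1)²·30 + (-1)²·3.45 + (-3)²·1.4 + (4)²·50 = 846.05
σ(Q) = √846.05 ≈ 29.087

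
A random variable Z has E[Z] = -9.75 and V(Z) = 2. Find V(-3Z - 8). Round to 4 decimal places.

18.0000

V(-3Z - 8) = (-3)²·V(Z) = 9·2 = 18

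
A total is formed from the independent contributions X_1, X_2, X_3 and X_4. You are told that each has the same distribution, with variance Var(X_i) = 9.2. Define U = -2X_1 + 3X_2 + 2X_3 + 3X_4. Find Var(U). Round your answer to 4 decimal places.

By independence, Var(U) = (-2)²Var(X_1) + (3)²Var(X_2) + (2)²Var(X_3) + (3)²Var(X_4)
= (-2)²·9.2 + (3)²·9.2 + (2)²·9.2 + (3)²·9.2 = 239.2

239.2000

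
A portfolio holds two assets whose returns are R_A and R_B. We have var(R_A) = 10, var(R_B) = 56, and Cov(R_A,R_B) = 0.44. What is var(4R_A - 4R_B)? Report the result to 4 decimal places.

var(4R_A - 4R_B) = (4)²·var(R_A) + (-4)²·var(R_B) + 2·(4)·(-4)·Cov(R_A,R_B)
= 16·10 + 16·56 + -32·0.44 = 1041.92

1041.9200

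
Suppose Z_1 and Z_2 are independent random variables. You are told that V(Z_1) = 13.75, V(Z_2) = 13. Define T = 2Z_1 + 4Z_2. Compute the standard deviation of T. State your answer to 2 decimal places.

16.22

By independence, V(T) = (2)²V(Z_1) + (4)²V(Z_2)
= (2)²·13.75 + (4)²·13 = 263
SD(T) = √263 ≈ 16.22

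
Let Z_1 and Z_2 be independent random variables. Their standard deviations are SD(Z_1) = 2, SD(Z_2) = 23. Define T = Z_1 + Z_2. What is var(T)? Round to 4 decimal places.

533.0000

var(Z_1) = 4, var(Z_2) = 529
By independence, var(T) = (1)²var(Z_1) + (1)²var(Z_2)
= (1)²·4 + (1)²·529 = 533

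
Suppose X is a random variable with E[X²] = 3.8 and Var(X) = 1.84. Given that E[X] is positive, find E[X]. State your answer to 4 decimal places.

1.4000

(E[X])² = E[X²] − Var(X) = 3.8 − 1.84 = 1.96
E[X] = √1.96 = 1.4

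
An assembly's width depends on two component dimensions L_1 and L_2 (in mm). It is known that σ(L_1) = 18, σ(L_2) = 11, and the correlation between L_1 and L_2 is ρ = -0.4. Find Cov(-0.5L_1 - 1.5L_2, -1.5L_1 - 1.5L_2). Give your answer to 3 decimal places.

var(L_1) = (18)² = 324;  var(L_2) = (11)² = 121
Cov(L_1,L_2) = ρ·σ(L_1)·σ(L_2) = -0.4·18·11 = -79.2
Cov(-0.5L_1 - 1.5L_2, -1.5L_1 - 1.5L_2) = (-0.5)(-1.5)var(L_1) + (-1.5)(-1.5)var(L_2) + [(-0.5)(-1.5) + (-1.5)(-1.5)]Cov(L_1,L_2)
= 0.75·324 + 2.25·121 + 3·-79.2 = 277.65

277.650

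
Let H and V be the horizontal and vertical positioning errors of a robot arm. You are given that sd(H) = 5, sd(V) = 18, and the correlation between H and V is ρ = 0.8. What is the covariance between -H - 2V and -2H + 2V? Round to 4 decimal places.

var(H) = (5)² = 25;  var(V) = (18)² = 324
cov(H,V) = ρ·sd(H)·sd(V) = 0.8·5·18 = 72
cov(-H - 2V, -2H + 2V) = (-1)(-2)var(H) + (-2)(2)var(V) + [(-1)(2) + (-2)(-2)]cov(H,V)
= 2·25 + -4·324 + 2·72 = -1102

-1102.0000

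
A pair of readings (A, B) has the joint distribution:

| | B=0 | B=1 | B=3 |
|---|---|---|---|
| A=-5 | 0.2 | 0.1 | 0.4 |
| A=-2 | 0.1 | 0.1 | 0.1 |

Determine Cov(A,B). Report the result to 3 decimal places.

-0.330

E[A] = -4.1,  E[B] = 1.7
E[AB] = -7.3
Cov(A,B) = E[AB] − E[A]E[B] = -7.3 − (-4.1)(1.7) = -0.33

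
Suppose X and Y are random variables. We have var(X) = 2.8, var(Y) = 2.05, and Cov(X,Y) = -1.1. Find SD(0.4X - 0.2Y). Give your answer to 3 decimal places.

var(0.4X - 0.2Y) = (0.4)²·var(X) + (-0.2)²·var(Y) + 2·(0.4)·(-0.2)·Cov(X,Y)
= 0.16·2.8 + 0.04·2.05 + -0.16·-1.1 = 0.706
SD(0.4X - 0.2Y) = √0.706 ≈ 0.840

0.840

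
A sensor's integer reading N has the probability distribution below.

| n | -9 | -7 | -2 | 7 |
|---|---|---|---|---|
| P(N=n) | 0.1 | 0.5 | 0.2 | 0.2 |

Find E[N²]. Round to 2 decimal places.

E[N²] = (-9)²(0.1) + (-7)²(0.5) + (-2)²(0.2) + (7)²(0.2) = 43.2

43.20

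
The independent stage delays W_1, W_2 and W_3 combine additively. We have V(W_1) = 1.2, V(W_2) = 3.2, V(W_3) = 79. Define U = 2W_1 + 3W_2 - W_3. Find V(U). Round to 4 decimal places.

By independence, V(U) = (2)²V(W_1) + (3)²V(W_2) + (-1)²V(W_3)
= (2)²·1.2 + (3)²·3.2 + (-1)²·79 = 112.6

112.6000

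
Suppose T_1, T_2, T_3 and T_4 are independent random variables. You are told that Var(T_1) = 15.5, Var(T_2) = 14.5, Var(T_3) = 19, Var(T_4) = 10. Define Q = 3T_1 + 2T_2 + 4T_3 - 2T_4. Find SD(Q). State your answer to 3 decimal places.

23.270

By independence, Var(Q) = (3)²Var(T_1) + (2)²Var(T_2) + (4)²Var(T_3) + (-2)²Var(T_4)
= (3)²·15.5 + (2)²·14.5 + (4)²·19 + (-2)²·10 = 541.5
SD(Q) = √541.5 ≈ 23.270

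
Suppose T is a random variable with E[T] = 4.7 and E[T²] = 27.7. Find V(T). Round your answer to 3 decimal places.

V(T) = 27.7 − (4.7)² = 5.61

5.610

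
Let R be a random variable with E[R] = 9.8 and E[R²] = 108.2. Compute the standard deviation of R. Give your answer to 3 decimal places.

3.487

Var(R) = 108.2 − (9.8)² = 12.16
σ(R) = √12.16 ≈ 3.487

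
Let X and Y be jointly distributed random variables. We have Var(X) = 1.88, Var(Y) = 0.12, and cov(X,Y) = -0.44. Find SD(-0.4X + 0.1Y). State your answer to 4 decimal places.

0.5807

Var(-0.4X + 0.1Y) = (-0.4)²·Var(X) + (0.1)²·Var(Y) + 2·(-0.4)·(0.1)·cov(X,Y)
= 0.16·1.88 + 0.01·0.12 + -0.08·-0.44 = 0.3372
SD(-0.4X + 0.1Y) = √0.3372 ≈ 0.5807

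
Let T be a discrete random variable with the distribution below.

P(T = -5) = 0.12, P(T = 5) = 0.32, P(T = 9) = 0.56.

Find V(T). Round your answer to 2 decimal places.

19.88

E[T] = (-5)(0.12) + (5)(0.32) + (9)(0.56) = 6.04
E[T²] = (-5)²(0.12) + (5)²(0.32) + (9)²(0.56) = 56.36
V(T) = E[T²] − (E[T])² = 56.36 − (6.04)² = 19.8784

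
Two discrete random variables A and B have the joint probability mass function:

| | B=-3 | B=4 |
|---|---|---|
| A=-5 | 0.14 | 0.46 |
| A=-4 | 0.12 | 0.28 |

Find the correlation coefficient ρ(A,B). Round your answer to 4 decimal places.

E[A] = -4.6,  E[B] = 2.18
E[AB] = -10.14
Cov(A,B) = E[AB] − E[A]E[B] = -10.14 − (-4.6)(2.18) = -0.112
Var(A) = 0.24,  Var(B) = 9.4276
ρ = -0.112 / √(0.24·9.4276) ≈ -0.0745

-0.0745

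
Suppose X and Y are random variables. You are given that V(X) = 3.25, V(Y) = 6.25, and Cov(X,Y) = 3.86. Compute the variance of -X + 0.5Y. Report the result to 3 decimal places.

V(-X + 0.5Y) = (-1)²·V(X) + (0.5)²·V(Y) + 2·(-1)·(0.5)·Cov(X,Y)
= 1·3.25 + 0.25·6.25 + -1·3.86 = 0.9525

0.953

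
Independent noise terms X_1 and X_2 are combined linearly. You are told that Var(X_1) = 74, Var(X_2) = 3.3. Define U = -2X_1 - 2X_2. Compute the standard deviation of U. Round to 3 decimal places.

By independence, Var(U) = (-2)²Var(X_1) + (-2)²Var(X_2)
= (-2)²·74 + (-2)²·3.3 = 309.2
SD(U) = √309.2 ≈ 17.584

17.584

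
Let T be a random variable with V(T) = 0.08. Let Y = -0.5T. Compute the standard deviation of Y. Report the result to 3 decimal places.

0.141

V(-0.5T) = (-0.5)²·0.08 = 0.02
sd(Y) = √0.02 ≈ 0.141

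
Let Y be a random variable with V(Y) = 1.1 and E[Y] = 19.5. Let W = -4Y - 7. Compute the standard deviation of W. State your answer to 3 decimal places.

V(-4Y - 7) = (-4)²·1.1 = 17.6
sd(W) = √17.6 ≈ 4.195

4.195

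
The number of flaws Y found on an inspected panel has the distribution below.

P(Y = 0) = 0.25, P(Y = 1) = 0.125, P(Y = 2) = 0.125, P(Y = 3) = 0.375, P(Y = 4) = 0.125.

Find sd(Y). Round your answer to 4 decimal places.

1.4142

E[Y] = (0)(0.25) + (1)(0.125) + (2)(0.125) + (3)(0.375) + (4)(0.125) = 2
E[Y²] = (0)²(0.25) + (1)²(0.125) + (2)²(0.125) + (3)²(0.375) + (4)²(0.125) = 6
V(Y) = E[Y²] − (E[Y])² = 6 − (2)² = 2
sd(Y) = √2 ≈ 1.4142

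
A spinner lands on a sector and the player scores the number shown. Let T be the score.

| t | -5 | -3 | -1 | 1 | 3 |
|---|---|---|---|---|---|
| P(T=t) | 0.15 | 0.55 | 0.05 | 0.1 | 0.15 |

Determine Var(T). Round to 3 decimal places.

E[T] = (-5)(0.15) + (-3)(0.55) + (-1)(0.05) + (1)(0.1) + (3)(0.15) = -1.9
E[T²] = (-5)²(0.15) + (-3)²(0.55) + (-1)²(0.05) + (1)²(0.1) + (3)²(0.15) = 10.2
Var(T) = E[T²] − (E[T])² = 10.2 − (-1.9)² = 6.59

6.590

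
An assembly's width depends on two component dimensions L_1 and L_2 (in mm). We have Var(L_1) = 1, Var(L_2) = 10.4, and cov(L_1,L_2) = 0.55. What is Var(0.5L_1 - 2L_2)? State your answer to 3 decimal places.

Var(0.5L_1 - 2L_2) = (0.5)²·Var(L_1) + (-2)²·Var(L_2) + 2·(0.5)·(-2)·cov(L_1,L_2)
= 0.25·1 + 4·10.4 + -2·0.55 = 40.75

40.750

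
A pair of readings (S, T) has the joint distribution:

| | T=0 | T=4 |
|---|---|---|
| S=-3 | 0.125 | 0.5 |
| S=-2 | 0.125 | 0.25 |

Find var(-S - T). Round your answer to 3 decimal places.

E[S] = -2.625,  E[T] = 3,  E[ST] = -8
var(S) = 7.125 − (-2.625)² = 0.234375;  var(T) = 12 − (3)² = 3
cov(S,T) = -8 − (-2.625)(3) = -0.125
var(-S - T) = (-1)²·0.234375 + (-1)²·3 + 2·(-1)·(-1)·-0.125 = 2.984375

2.984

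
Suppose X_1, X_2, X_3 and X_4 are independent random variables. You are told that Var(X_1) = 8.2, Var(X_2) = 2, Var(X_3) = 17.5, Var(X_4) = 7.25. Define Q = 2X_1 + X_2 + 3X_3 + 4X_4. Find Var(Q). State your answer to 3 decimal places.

308.300

By independence, Var(Q) = (2)²Var(X_1) + (1)²Var(X_2) + (3)²Var(X_3) + (4)²Var(X_4)
= (2)²·8.2 + (1)²·2 + (3)²·17.5 + (4)²·7.25 = 308.3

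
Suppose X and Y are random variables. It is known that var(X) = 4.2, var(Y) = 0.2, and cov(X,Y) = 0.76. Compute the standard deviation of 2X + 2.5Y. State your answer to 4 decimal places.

5.0646

var(2X + 2.5Y) = (2)²·var(X) + (2.5)²·var(Y) + 2·(2)·(2.5)·cov(X,Y)
= 4·4.2 + 6.25·0.2 + 10·0.76 = 25.65
sd(2X + 2.5Y) = √25.65 ≈ 5.0646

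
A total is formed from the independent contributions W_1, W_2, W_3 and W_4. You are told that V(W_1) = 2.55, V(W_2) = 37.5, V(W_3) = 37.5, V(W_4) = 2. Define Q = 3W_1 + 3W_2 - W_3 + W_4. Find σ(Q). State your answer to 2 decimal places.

20.00

By independence, V(Q) = (3)²V(W_1) + (3)²V(W_2) + (-1)²V(W_3) + (1)²V(W_4)
= (3)²·2.55 + (3)²·37.5 + (-1)²·37.5 + (1)²·2 = 399.95
σ(Q) = √399.95 ≈ 20.00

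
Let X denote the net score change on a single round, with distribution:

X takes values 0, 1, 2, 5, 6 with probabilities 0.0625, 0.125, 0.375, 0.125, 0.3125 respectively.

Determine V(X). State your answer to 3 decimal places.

4.609

E[X] = (0)(0.0625) + (1)(0.125) + (2)(0.375) + (5)(0.125) + (6)(0.3125) = 3.375
E[X²] = (0)²(0.0625) + (1)²(0.125) + (2)²(0.375) + (5)²(0.125) + (6)²(0.3125) = 16
V(X) = E[X²] − (E[X])² = 16 − (3.375)² = 4.609375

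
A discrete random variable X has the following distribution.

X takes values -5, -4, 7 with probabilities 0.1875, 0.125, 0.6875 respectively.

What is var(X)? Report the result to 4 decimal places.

E[X] = (-5)(0.1875) + (-4)(0.125) + (7)(0.6875) = 3.375
E[X²] = (-5)²(0.1875) + (-4)²(0.125) + (7)²(0.6875) = 40.375
var(X) = E[X²] − (E[X])² = 40.375 − (3.375)² = 28.984375

28.9844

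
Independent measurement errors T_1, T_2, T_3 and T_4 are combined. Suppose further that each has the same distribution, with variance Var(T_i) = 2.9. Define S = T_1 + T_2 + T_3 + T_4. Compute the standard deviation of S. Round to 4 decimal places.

3.4059

By independence, Var(S) = (1)²Var(T_1) + (1)²Var(T_2) + (1)²Var(T_3) + (1)²Var(T_4)
= (1)²·2.9 + (1)²·2.9 + (1)²·2.9 + (1)²·2.9 = 11.6
SD(S) = √11.6 ≈ 3.4059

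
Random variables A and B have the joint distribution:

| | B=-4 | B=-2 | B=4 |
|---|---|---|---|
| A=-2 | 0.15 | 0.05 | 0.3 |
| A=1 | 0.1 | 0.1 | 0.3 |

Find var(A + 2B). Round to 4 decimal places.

E[A] = -0.5,  E[B] = 1.1,  E[AB] = -0.4
var(A) = 2.5 − (-0.5)² = 2.25;  var(B) = 14.2 − (1.1)² = 12.99
Cov(A,B) = -0.4 − (-0.5)(1.1) = 0.15
var(A + 2B) = (1)²·2.25 + (2)²·12.99 + 2·(1)·(2)·0.15 = 54.81

54.8100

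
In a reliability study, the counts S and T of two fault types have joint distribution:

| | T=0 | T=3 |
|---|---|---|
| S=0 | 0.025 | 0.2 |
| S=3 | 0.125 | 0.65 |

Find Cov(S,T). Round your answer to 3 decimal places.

-0.079

E[S] = 2.325,  E[T] = 2.55
E[ST] = 5.85
Cov(S,T) = E[ST] − E[S]E[T] = 5.85 − (2.325)(2.55) = -0.07875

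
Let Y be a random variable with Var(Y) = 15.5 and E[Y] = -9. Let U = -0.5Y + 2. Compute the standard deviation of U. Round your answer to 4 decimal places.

Var(-0.5Y + 2) = (-0.5)²·15.5 = 3.875
SD(U) = √3.875 ≈ 1.9685

1.9685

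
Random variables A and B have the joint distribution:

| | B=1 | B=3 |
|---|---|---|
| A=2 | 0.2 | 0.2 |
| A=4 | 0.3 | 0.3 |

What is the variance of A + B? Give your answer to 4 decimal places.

1.9600

E[A] = 3.2,  E[B] = 2,  E[AB] = 6.4
Var(A) = 11.2 − (3.2)² = 0.96;  Var(B) = 5 − (2)² = 1
Cov(A,B) = 6.4 − (3.2)(2) = 0
Var(A + B) = (1)²·0.96 + (1)²·1 + 2·(1)·(1)·0 = 1.96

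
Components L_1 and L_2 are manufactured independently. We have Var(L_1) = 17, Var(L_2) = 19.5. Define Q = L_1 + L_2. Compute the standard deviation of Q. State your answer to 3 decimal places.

6.042

By independence, Var(Q) = (1)²Var(L_1) + (1)²Var(L_2)
= (1)²·17 + (1)²·19.5 = 36.5
SD(Q) = √36.5 ≈ 6.042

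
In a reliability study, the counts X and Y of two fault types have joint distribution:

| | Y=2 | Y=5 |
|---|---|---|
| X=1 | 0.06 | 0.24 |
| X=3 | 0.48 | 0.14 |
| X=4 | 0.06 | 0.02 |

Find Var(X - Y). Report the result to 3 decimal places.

4.682

E[X] = 2.48,  E[Y] = 3.2,  E[XY] = 7.18
Var(X) = 7.16 − (2.48)² = 1.0096;  Var(Y) = 12.4 − (3.2)² = 2.16
Cov(X,Y) = 7.18 − (2.48)(3.2) = -0.756
Var(X - Y) = (1)²·1.0096 + (-1)²·2.16 + 2·(1)·(-1)·-0.756 = 4.6816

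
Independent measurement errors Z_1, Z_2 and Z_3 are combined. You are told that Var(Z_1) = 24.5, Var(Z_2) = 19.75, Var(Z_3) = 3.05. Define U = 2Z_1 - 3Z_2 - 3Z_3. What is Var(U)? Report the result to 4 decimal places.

By independence, Var(U) = (2)²Var(Z_1) + (-3)²Var(Z_2) + (-3)²Var(Z_3)
= (2)²·24.5 + (-3)²·19.75 + (-3)²·3.05 = 303.2

303.2000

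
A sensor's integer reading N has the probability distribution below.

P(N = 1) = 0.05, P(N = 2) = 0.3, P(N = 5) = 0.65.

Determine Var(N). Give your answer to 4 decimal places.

2.2900

E[N] = (1)(0.05) + (2)(0.3) + (5)(0.65) = 3.9
E[N²] = (1)²(0.05) + (2)²(0.3) + (5)²(0.65) = 17.5
Var(N) = E[N²] − (E[N])² = 17.5 − (3.9)² = 2.29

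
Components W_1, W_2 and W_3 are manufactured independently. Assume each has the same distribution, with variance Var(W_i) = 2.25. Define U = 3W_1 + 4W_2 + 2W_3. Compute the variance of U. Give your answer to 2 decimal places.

By independence, Var(U) = (3)²Var(W_1) + (4)²Var(W_2) + (2)²Var(W_3)
= (3)²·2.25 + (4)²·2.25 + (2)²·2.25 = 65.25

65.25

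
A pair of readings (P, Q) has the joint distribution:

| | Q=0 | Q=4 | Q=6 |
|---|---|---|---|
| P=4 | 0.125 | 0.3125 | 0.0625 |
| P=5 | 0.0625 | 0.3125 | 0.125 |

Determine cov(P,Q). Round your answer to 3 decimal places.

0.188

E[P] = 4.5,  E[Q] = 3.625
E[PQ] = 16.5
cov(P,Q) = E[PQ] − E[P]E[Q] = 16.5 − (4.5)(3.625) = 0.1875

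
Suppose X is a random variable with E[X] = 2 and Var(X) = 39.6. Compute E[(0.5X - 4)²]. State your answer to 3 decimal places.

E[0.5X - 4] = 0.5·2 − 4 = -3
Var(0.5X - 4) = (0.5)²·39.6 = 9.9
E[(0.5X - 4)²] = Var((0.5X - 4)) + (E[(0.5X - 4)])² = 9.9 + (-3)² = 18.9

18.900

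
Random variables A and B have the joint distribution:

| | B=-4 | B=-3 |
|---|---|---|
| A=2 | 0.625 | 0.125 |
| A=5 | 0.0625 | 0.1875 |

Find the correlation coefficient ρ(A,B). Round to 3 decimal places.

0.545

E[A] = 2.75,  E[B] = -3.6875
E[AB] = -9.8125
cov(A,B) = E[AB] − E[A]E[B] = -9.8125 − (2.75)(-3.6875) = 0.328125
var(A) = 1.6875,  var(B) = 0.21484375
ρ = 0.328125 / √(1.6875·0.21484375) ≈ 0.545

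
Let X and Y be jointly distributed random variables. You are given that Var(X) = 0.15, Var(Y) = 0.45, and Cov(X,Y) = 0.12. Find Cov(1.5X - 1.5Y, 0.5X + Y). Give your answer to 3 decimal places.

-0.473

Cov(1.5X - 1.5Y, 0.5X + Y) = (1.5)(0.5)Var(X) + (-1.5)(1)Var(Y) + [(1.5)(1) + (-1.5)(0.5)]Cov(X,Y)
= 0.75·0.15 + -1.5·0.45 + 0.75·0.12 = -0.4725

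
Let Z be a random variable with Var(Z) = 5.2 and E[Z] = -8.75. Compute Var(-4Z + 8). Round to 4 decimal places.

Var(-4Z + 8) = (-4)²·Var(Z) = 16·5.2 = 83.2

83.2000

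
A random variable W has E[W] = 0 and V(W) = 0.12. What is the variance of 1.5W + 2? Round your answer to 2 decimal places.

V(1.5W + 2) = (1.5)²·V(W) = 2.25·0.12 = 0.27

0.27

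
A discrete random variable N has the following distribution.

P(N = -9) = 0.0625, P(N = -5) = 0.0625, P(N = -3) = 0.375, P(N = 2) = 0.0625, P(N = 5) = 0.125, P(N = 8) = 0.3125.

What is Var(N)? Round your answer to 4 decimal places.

E[N] = (-9)(0.0625) + (-5)(0.0625) + (-3)(0.375) + (2)(0.0625) + (5)(0.125) + (8)(0.3125) = 1.25
E[N²] = (-9)²(0.0625) + (-5)²(0.0625) + (-3)²(0.375) + (2)²(0.0625) + (5)²(0.125) + (8)²(0.3125) = 33.375
Var(N) = E[N²] − (E[N])² = 33.375 − (1.25)² = 31.8125

31.8125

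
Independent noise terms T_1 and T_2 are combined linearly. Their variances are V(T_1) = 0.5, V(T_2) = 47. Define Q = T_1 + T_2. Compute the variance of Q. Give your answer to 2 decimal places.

By independence, V(Q) = (1)²V(T_1) + (1)²V(T_2)
= (1)²·0.5 + (1)²·47 = 47.5

47.50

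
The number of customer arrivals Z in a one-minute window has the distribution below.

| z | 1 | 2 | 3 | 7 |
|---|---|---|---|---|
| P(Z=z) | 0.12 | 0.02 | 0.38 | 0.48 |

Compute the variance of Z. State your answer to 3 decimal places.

E[Z] = (1)(0.12) + (2)(0.02) + (3)(0.38) + (7)(0.48) = 4.66
E[Z²] = (1)²(0.12) + (2)²(0.02) + (3)²(0.38) + (7)²(0.48) = 27.14
Var(Z) = E[Z²] − (E[Z])² = 27.14 − (4.66)² = 5.4244

5.424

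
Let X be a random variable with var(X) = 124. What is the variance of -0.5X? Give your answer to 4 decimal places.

var(-0.5X) = (-0.5)²·var(X) = 0.25·124 = 31

31.0000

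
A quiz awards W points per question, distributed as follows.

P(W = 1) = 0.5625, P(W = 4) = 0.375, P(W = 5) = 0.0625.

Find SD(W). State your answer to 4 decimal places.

E[W] = (1)(0.5625) + (4)(0.375) + (5)(0.0625) = 2.375
E[W²] = (1)²(0.5625) + (4)²(0.375) + (5)²(0.0625) = 8.125
Var(W) = E[W²] − (E[W])² = 8.125 − (2.375)² = 2.484375
SD(W) = √2.484375 ≈ 1.5762

1.5762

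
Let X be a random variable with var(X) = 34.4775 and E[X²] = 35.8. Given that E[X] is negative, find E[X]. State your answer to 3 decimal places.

-1.150

(E[X])² = E[X²] − var(X) = 35.8 − 34.4775 = 1.3225
E[X] = −√1.3225 = -1.15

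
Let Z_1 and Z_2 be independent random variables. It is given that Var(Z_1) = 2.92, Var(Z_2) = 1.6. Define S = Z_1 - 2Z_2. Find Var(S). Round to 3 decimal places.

By independence, Var(S) = (1)²Var(Z_1) + (-2)²Var(Z_2)
= (1)²·2.92 + (-2)²·1.6 = 9.32

9.320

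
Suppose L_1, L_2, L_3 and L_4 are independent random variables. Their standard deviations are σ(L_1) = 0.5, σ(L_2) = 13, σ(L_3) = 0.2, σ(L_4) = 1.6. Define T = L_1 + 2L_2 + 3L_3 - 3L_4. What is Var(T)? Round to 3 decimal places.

699.650

Var(L_1) = 0.25, Var(L_2) = 169, Var(L_3) = 0.04, Var(L_4) = 2.56
By independence, Var(T) = (1)²Var(L_1) + (2)²Var(L_2) + (3)²Var(L_3) + (-3)²Var(L_4)
= (1)²·0.25 + (2)²·169 + (3)²·0.04 + (-3)²·2.56 = 699.65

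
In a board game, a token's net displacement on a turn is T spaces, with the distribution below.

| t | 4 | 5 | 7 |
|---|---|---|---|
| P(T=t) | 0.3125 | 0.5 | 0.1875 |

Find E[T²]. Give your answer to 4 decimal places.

26.6875

E[T²] = (4)²(0.3125) + (5)²(0.5) + (7)²(0.1875) = 26.6875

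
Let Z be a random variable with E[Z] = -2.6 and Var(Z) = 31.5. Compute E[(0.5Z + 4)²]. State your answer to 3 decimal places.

E[0.5Z + 4] = 0.5·-2.6 + 4 = 2.7
Var(0.5Z + 4) = (0.5)²·31.5 = 7.875
E[(0.5Z + 4)²] = Var((0.5Z + 4)) + (E[(0.5Z + 4)])² = 7.875 + (2.7)² = 15.165

15.165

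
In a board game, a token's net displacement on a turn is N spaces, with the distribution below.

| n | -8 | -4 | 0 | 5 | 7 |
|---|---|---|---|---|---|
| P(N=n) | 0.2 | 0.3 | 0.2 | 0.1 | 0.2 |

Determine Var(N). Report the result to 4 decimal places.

29.0900

E[N] = (-8)(0.2) + (-4)(0.3) + (0)(0.2) + (5)(0.1) + (7)(0.2) = -0.9
E[N²] = (-8)²(0.2) + (-4)²(0.3) + (0)²(0.2) + (5)²(0.1) + (7)²(0.2) = 29.9
Var(N) = E[N²] − (E[N])² = 29.9 − (-0.9)² = 29.09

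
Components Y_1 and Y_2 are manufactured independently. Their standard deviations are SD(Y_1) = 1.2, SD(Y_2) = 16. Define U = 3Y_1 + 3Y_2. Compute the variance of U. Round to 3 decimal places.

2316.960

V(Y_1) = 1.44, V(Y_2) = 256
By independence, V(U) = (3)²V(Y_1) + (3)²V(Y_2)
= (3)²·1.44 + (3)²·256 = 2316.96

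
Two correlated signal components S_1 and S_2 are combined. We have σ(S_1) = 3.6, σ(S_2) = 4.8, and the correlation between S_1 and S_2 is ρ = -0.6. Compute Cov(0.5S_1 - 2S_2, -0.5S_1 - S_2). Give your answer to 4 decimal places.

37.6560

var(S_1) = (3.6)² = 12.96;  var(S_2) = (4.8)² = 23.04
Cov(S_1,S_2) = ρ·σ(S_1)·σ(S_2) = -0.6·3.6·4.8 = -10.368
Cov(0.5S_1 - 2S_2, -0.5S_1 - S_2) = (0.5)(-0.5)var(S_1) + (-2)(-1)var(S_2) + [(0.5)(-1) + (-2)(-0.5)]Cov(S_1,S_2)
= -0.25·12.96 + 2·23.04 + 0.5·-10.368 = 37.656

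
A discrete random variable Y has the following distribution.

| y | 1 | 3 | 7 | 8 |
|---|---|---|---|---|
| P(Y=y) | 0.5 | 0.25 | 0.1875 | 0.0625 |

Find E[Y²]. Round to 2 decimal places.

E[Y²] = (1)²(0.5) + (3)²(0.25) + (7)²(0.1875) + (8)²(0.0625) = 15.9375

15.94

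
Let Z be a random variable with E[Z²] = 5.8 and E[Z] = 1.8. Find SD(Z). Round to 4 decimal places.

1.6000

V(Z) = 5.8 − (1.8)² = 2.56
SD(Z) = √2.56 ≈ 1.6000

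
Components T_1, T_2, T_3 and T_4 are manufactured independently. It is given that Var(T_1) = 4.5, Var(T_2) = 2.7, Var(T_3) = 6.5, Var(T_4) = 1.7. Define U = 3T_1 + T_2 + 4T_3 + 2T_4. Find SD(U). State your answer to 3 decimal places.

By independence, Var(U) = (3)²Var(T_1) + (1)²Var(T_2) + (4)²Var(T_3) + (2)²Var(T_4)
= (3)²·4.5 + (1)²·2.7 + (4)²·6.5 + (2)²·1.7 = 154
SD(U) = √154 ≈ 12.410

12.410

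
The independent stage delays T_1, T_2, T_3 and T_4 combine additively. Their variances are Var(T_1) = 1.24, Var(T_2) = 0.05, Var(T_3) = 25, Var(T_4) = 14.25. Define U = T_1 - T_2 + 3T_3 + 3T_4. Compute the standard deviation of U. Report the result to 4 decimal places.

By independence, Var(U) = (1)²Var(T_1) + (-1)²Var(T_2) + (3)²Var(T_3) + (3)²Var(T_4)
= (1)²·1.24 + (-1)²·0.05 + (3)²·25 + (3)²·14.25 = 354.54
σ(U) = √354.54 ≈ 18.8292

18.8292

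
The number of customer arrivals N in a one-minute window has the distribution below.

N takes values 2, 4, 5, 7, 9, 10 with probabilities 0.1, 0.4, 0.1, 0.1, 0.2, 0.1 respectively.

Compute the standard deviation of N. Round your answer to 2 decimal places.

E[N] = (2)(0.1) + (4)(0.4) + (5)(0.1) + (7)(0.1) + (9)(0.2) + (10)(0.1) = 5.8
E[N²] = (2)²(0.1) + (4)²(0.4) + (5)²(0.1) + (7)²(0.1) + (9)²(0.2) + (10)²(0.1) = 40.4
Var(N) = E[N²] − (E[N])² = 40.4 − (5.8)² = 6.76
SD(N) = √6.76 ≈ 2.60

2.60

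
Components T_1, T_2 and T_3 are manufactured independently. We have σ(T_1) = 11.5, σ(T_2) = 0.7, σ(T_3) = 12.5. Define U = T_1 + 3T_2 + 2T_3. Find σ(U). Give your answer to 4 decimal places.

27.5982

V(T_1) = 132.25, V(T_2) = 0.49, V(T_3) = 156.25
By independence, V(U) = (1)²V(T_1) + (3)²V(T_2) + (2)²V(T_3)
= (1)²·132.25 + (3)²·0.49 + (2)²·156.25 = 761.66
σ(U) = √761.66 ≈ 27.5982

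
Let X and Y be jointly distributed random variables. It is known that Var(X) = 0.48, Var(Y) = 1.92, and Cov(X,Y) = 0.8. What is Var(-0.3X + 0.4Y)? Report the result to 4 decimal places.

Var(-0.3X + 0.4Y) = (-0.3)²·Var(X) + (0.4)²·Var(Y) + 2·(-0.3)·(0.4)·Cov(X,Y)
= 0.09·0.48 + 0.16·1.92 + -0.24·0.8 = 0.1584

0.1584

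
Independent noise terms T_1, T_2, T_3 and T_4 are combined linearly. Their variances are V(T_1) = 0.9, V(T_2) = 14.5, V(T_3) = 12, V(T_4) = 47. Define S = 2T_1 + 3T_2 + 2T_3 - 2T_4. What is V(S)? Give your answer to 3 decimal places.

370.100

By independence, V(S) = (2)²V(T_1) + (3)²V(T_2) + (2)²V(T_3) + (-2)²V(T_4)
= (2)²·0.9 + (3)²·14.5 + (2)²·12 + (-2)²·47 = 370.1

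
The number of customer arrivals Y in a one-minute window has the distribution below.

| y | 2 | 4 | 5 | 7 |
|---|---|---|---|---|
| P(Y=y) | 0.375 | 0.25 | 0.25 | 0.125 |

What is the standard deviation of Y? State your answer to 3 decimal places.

1.691

E[Y] = (2)(0.375) + (4)(0.25) + (5)(0.25) + (7)(0.125) = 3.875
E[Y²] = (2)²(0.375) + (4)²(0.25) + (5)²(0.25) + (7)²(0.125) = 17.875
var(Y) = E[Y²] − (E[Y])² = 17.875 − (3.875)² = 2.859375
SD(Y) = √2.859375 ≈ 1.691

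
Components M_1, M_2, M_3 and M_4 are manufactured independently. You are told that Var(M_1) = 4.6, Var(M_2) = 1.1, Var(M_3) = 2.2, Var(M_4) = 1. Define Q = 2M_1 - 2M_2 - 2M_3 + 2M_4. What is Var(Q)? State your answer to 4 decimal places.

35.6000

By independence, Var(Q) = (2)²Var(M_1) + (-2)²Var(M_2) + (-2)²Var(M_3) + (2)²Var(M_4)
= (2)²·4.6 + (-2)²·1.1 + (-2)²·2.2 + (2)²·1 = 35.6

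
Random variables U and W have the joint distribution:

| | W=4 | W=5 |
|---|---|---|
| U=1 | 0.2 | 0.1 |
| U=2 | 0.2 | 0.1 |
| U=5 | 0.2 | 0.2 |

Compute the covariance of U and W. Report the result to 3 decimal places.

E[U] = 2.9,  E[W] = 4.4
E[UW] = 12.9
Cov(U,W) = E[UW] − E[U]E[W] = 12.9 − (2.9)(4.4) = 0.14

0.140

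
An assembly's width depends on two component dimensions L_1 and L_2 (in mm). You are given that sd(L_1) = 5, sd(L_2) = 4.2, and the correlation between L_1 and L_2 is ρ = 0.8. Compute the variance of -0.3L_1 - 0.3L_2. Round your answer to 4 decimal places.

6.8616

Var(L_1) = (5)² = 25;  Var(L_2) = (4.2)² = 17.64
cov(L_1,L_2) = ρ·sd(L_1)·sd(L_2) = 0.8·5·4.2 = 16.8
Var(-0.3L_1 - 0.3L_2) = (-0.3)²·Var(L_1) + (-0.3)²·Var(L_2) + 2·(-0.3)·(-0.3)·cov(L_1,L_2)
= 0.09·25 + 0.09·17.64 + 0.18·16.8 = 6.8616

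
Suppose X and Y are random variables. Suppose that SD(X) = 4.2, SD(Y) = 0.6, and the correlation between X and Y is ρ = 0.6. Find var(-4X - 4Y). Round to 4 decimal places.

336.3840

var(X) = (4.2)² = 17.64;  var(Y) = (0.6)² = 0.36
cov(X,Y) = ρ·SD(X)·SD(Y) = 0.6·4.2·0.6 = 1.512
var(-4X - 4Y) = (-4)²·var(X) + (-4)²·var(Y) + 2·(-4)·(-4)·cov(X,Y)
= 16·17.64 + 16·0.36 + 32·1.512 = 336.384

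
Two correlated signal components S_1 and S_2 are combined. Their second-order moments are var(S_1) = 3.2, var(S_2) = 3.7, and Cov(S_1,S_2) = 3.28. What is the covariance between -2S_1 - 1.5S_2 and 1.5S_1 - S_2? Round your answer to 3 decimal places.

-4.870

Cov(-2S_1 - 1.5S_2, 1.5S_1 - S_2) = (-2)(1.5)var(S_1) + (-1.5)(-1)var(S_2) + [(-2)(-1) + (-1.5)(1.5)]Cov(S_1,S_2)
= -3·3.2 + 1.5·3.7 + -0.25·3.28 = -4.87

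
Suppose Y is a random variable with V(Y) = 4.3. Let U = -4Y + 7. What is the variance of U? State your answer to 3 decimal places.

V(-4Y + 7) = (-4)²·V(Y) = 16·4.3 = 68.8

68.800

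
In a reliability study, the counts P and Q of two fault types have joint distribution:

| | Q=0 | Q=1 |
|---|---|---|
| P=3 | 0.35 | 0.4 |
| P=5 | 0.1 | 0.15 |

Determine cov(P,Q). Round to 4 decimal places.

E[P] = 3.5,  E[Q] = 0.55
E[PQ] = 1.95
cov(P,Q) = E[PQ] − E[P]E[Q] = 1.95 − (3.5)(0.55) = 0.025

0.0250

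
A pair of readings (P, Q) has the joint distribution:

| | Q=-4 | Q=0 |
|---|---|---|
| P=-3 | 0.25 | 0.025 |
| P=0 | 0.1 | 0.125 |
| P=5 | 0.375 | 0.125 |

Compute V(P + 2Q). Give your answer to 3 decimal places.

E[P] = 1.675,  E[Q] = -2.9,  E[PQ] = -4.5
V(P) = 14.975 − (1.675)² = 12.169375;  V(Q) = 11.6 − (-2.9)² = 3.19
cov(P,Q) = -4.5 − (1.675)(-2.9) = 0.3575
V(P + 2Q) = (1)²·12.169375 + (2)²·3.19 + 2·(1)·(2)·0.3575 = 26.359375

26.359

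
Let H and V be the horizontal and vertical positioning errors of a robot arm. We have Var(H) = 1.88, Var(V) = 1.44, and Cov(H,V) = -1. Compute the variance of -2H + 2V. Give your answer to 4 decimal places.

Var(-2H + 2V) = (-2)²·Var(H) + (2)²·Var(V) + 2·(-2)·(2)·Cov(H,V)
= 4·1.88 + 4·1.44 + -8·-1 = 21.28

21.2800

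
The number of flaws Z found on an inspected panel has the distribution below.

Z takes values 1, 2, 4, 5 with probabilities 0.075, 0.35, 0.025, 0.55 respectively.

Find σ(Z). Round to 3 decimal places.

E[Z] = (1)(0.075) + (2)(0.35) + (4)(0.025) + (5)(0.55) = 3.625
E[Z²] = (1)²(0.075) + (2)²(0.35) + (4)²(0.025) + (5)²(0.55) = 15.625
Var(Z) = E[Z²] − (E[Z])² = 15.625 − (3.625)² = 2.484375
σ(Z) = √2.484375 ≈ 1.576

1.576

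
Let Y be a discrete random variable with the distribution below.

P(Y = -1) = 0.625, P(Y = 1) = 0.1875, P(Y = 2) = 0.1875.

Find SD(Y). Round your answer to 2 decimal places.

E[Y] = (-1)(0.625) + (1)(0.1875) + (2)(0.1875) = -0.0625
E[Y²] = (-1)²(0.625) + (1)²(0.1875) + (2)²(0.1875) = 1.5625
Var(Y) = E[Y²] − (E[Y])² = 1.5625 − (-0.0625)² = 1.55859375
SD(Y) = √1.55859375 ≈ 1.25

1.25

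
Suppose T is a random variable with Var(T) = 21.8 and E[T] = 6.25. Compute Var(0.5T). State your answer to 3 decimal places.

Var(0.5T) = (0.5)²·Var(T) = 0.25·21.8 = 5.45

5.450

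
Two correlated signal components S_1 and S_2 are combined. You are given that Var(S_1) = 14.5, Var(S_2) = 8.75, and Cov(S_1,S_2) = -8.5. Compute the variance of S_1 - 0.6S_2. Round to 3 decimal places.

Var(S_1 - 0.6S_2) = (1)²·Var(S_1) + (-0.6)²·Var(S_2) + 2·(1)·(-0.6)·Cov(S_1,S_2)
= 1·14.5 + 0.36·8.75 + -1.2·-8.5 = 27.85

27.850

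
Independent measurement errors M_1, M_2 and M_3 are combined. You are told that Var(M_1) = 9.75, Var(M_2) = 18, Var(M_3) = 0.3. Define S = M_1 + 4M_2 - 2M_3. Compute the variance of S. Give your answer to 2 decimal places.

By independence, Var(S) = (1)²Var(M_1) + (4)²Var(M_2) + (-2)²Var(M_3)
= (1)²·9.75 + (4)²·18 + (-2)²·0.3 = 298.95

298.95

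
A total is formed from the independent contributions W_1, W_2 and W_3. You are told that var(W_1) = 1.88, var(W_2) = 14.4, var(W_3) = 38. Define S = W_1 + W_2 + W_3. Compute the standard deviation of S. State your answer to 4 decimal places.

7.3675

By independence, var(S) = (1)²var(W_1) + (1)²var(W_2) + (1)²var(W_3)
= (1)²·1.88 + (1)²·14.4 + (1)²·38 = 54.28
sd(S) = √54.28 ≈ 7.3675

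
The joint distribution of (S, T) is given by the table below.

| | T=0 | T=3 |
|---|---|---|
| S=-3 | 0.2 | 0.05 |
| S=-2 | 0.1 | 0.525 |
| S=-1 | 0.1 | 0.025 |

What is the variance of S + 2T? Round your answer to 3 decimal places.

E[S] = -2.125,  E[T] = 1.8,  E[ST] = -3.675
var(S) = 4.875 − (-2.125)² = 0.359375;  var(T) = 5.4 − (1.8)² = 2.16
cov(S,T) = -3.675 − (-2.125)(1.8) = 0.15
var(S + 2T) = (1)²·0.359375 + (2)²·2.16 + 2·(1)·(2)·0.15 = 9.599375

9.599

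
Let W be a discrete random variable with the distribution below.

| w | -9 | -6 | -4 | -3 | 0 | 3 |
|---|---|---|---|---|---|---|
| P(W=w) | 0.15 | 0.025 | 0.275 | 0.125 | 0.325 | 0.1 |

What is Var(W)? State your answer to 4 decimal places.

E[W] = (-9)(0.15) + (-6)(0.025) + (-4)(0.275) + (-3)(0.125) + (0)(0.325) + (3)(0.1) = -2.675
E[W²] = (-9)²(0.15) + (-6)²(0.025) + (-4)²(0.275) + (-3)²(0.125) + (0)²(0.325) + (3)²(0.1) = 19.475
Var(W) = E[W²] − (E[W])² = 19.475 − (-2.675)² = 12.319375

12.3194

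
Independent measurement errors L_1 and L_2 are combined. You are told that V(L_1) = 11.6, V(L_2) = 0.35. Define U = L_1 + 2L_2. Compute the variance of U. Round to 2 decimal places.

By independence, V(U) = (1)²V(L_1) + (2)²V(L_2)
= (1)²·11.6 + (2)²·0.35 = 13

13.00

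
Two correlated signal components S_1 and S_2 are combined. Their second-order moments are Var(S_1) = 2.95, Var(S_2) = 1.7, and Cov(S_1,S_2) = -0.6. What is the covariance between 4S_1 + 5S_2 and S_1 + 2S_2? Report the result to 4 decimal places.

21.0000

Cov(4S_1 + 5S_2, S_1 + 2S_2) = (4)(1)Var(S_1) + (5)(2)Var(S_2) + [(4)(2) + (5)(1)]Cov(S_1,S_2)
= 4·2.95 + 10·1.7 + 13·-0.6 = 21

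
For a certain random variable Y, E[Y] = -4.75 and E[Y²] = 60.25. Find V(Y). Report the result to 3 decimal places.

V(Y) = 60.25 − (-4.75)² = 37.6875

37.688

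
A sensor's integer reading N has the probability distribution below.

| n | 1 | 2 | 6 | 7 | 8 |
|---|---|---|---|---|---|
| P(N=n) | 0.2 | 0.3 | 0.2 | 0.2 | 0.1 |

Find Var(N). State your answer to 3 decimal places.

7.160

E[N] = (1)(0.2) + (2)(0.3) + (6)(0.2) + (7)(0.2) + (8)(0.1) = 4.2
E[N²] = (1)²(0.2) + (2)²(0.3) + (6)²(0.2) + (7)²(0.2) + (8)²(0.1) = 24.8
Var(N) = E[N²] − (E[N])² = 24.8 − (4.2)² = 7.16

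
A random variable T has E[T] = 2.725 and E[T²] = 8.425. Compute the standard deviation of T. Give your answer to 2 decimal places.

Var(T) = 8.425 − (2.725)² = 0.999375
SD(T) = √0.999375 ≈ 1.00

1.00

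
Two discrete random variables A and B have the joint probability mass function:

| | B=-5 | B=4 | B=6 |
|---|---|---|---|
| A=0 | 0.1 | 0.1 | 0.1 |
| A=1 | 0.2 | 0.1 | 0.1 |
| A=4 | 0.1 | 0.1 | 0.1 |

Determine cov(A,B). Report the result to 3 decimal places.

E[A] = 1.6,  E[B] = 1
E[AB] = 2
cov(A,B) = E[AB] − E[A]E[B] = 2 − (1.6)(1) = 0.4

0.400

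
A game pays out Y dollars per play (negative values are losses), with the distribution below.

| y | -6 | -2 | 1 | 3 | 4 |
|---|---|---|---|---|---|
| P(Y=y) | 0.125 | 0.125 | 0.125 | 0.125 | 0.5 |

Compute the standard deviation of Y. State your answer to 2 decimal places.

3.46

E[Y] = (-6)(0.125) + (-2)(0.125) + (1)(0.125) + (3)(0.125) + (4)(0.5) = 1.5
E[Y²] = (-6)²(0.125) + (-2)²(0.125) + (1)²(0.125) + (3)²(0.125) + (4)²(0.5) = 14.25
Var(Y) = E[Y²] − (E[Y])² = 14.25 − (1.5)² = 12
SD(Y) = √12 ≈ 3.46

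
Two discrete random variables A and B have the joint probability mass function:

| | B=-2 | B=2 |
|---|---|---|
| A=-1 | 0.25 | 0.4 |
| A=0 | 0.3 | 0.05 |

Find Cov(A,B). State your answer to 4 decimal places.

-0.4300

E[A] = -0.65,  E[B] = -0.2
E[AB] = -0.3
Cov(A,B) = E[AB] − E[A]E[B] = -0.3 − (-0.65)(-0.2) = -0.43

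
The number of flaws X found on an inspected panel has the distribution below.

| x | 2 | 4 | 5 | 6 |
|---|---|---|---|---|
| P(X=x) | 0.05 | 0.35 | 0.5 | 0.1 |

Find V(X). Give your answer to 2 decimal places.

0.74

E[X] = (2)(0.05) + (4)(0.35) + (5)(0.5) + (6)(0.1) = 4.6
E[X²] = (2)²(0.05) + (4)²(0.35) + (5)²(0.5) + (6)²(0.1) = 21.9
V(X) = E[X²] − (E[X])² = 21.9 − (4.6)² = 0.74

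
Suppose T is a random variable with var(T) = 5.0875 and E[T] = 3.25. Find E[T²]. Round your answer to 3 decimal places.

15.650

E[T²] = var(T) + (E[T])² = 5.0875 + (3.25)² = 15.65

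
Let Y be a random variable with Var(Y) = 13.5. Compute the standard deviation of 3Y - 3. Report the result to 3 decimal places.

Var(3Y - 3) = (3)²·13.5 = 121.5
σ(3Y - 3) = √121.5 ≈ 11.023

11.023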